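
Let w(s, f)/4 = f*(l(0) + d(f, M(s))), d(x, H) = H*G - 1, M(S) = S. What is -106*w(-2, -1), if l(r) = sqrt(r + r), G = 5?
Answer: -4664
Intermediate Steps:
l(r) = sqrt(2)*sqrt(r) (l(r) = sqrt(2*r) = sqrt(2)*sqrt(r))
d(x, H) = -1 + 5*H (d(x, H) = H*5 - 1 = 5*H - 1 = -1 + 5*H)
w(s, f) = 4*f*(-1 + 5*s) (w(s, f) = 4*(f*(sqrt(2)*sqrt(0) + (-1 + 5*s))) = 4*(f*(sqrt(2)*0 + (-1 + 5*s))) = 4*(f*(0 + (-1 + 5*s))) = 4*(f*(-1 + 5*s)) = 4*f*(-1 + 5*s))
-106*w(-2, -1) = -424*(-1)*(-1 + 5*(-2)) = -424*(-1)*(-1 - 10) = -424*(-1)*(-11) = -106*44 = -4664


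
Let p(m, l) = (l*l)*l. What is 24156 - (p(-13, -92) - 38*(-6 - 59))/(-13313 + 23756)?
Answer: 253037326/10443 ≈ 24230.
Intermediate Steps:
p(m, l) = l³ (p(m, l) = l²*l = l³)
24156 - (p(-13, -92) - 38*(-6 - 59))/(-13313 + 23756) = 24156 - ((-92)³ - 38*(-6 - 59))/(-13313 + 23756) = 24156 - (-778688 - 38*(-65))/10443 = 24156 - (-778688 + 2470)/10443 = 24156 - (-776218)/10443 = 24156 - 1*(-776218/10443) = 24156 + 776218/10443 = 253037326/10443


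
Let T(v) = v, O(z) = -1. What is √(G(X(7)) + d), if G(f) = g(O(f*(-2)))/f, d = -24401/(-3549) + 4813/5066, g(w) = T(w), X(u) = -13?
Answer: √89439667674/106386 ≈ 2.8111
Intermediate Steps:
g(w) = w
d = 10822831/1383018 (d = -24401*(-1/3549) + 4813*(1/5066) = 1877/273 + 4813/5066 = 10822831/1383018 ≈ 7.8255)
G(f) = -1/f
√(G(X(7)) + d) = √(-1/(-13) + 10822831/1383018) = √(-1*(-1/13) + 10822831/1383018) = √(1/13 + 10822831/1383018) = √(840709/106386) = √89439667674/106386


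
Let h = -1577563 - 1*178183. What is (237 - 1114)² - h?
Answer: 2524875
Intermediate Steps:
h = -1755746 (h = -1577563 - 178183 = -1755746)
(237 - 1114)² - h = (237 - 1114)² - 1*(-1755746) = (-877)² + 1755746 = 769129 + 1755746 = 2524875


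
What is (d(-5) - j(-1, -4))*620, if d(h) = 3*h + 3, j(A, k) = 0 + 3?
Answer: -9300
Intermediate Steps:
j(A, k) = 3
d(h) = 3 + 3*h
(d(-5) - j(-1, -4))*620 = ((3 + 3*(-5)) - 1*3)*620 = ((3 - 15) - 3)*620 = (-12 - 3)*620 = -15*620 = -9300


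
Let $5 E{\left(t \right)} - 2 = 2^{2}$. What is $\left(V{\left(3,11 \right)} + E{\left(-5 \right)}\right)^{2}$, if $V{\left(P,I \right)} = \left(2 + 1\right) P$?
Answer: $\frac{2601}{25} \approx 104.04$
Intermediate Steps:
$E{\left(t \right)} = \frac{6}{5}$ ($E{\left(t \right)} = \frac{2}{5} + \frac{2^{2}}{5} = \frac{2}{5} + \frac{1}{5} \cdot 4 = \frac{2}{5} + \frac{4}{5} = \frac{6}{5}$)
$V{\left(P,I \right)} = 3 P$
$\left(V{\left(3,11 \right)} + E{\left(-5 \right)}\right)^{2} = \left(3 \cdot 3 + \frac{6}{5}\right)^{2} = \left(9 + \frac{6}{5}\right)^{2} = \left(\frac{51}{5}\right)^{2} = \frac{2601}{25}$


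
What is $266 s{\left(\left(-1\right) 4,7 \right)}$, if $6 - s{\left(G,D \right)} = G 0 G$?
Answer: $1596$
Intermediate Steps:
$s{\left(G,D \right)} = 6$ ($s{\left(G,D \right)} = 6 - G 0 G = 6 - 0 G = 6 - 0 = 6 + 0 = 6$)
$266 s{\left(\left(-1\right) 4,7 \right)} = 266 \cdot 6 = 1596$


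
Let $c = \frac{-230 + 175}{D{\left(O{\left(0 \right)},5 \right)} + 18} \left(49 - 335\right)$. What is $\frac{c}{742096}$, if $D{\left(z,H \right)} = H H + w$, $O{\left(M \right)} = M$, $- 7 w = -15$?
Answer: $\frac{55055}{117251168} \approx 0.00046955$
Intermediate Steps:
$w = \frac{15}{7}$ ($w = \left(- \frac{1}{7}\right) \left(-15\right) = \frac{15}{7} \approx 2.1429$)
$D{\left(z,H \right)} = \frac{15}{7} + H^{2}$ ($D{\left(z,H \right)} = H H + \frac{15}{7} = H^{2} + \frac{15}{7} = \frac{15}{7} + H^{2}$)
$c = \frac{55055}{158}$ ($c = \frac{-230 + 175}{\left(\frac{15}{7} + 5^{2}\right) + 18} \left(49 - 335\right) = - \frac{55}{\left(\frac{15}{7} + 25\right) + 18} \left(-286\right) = - \frac{55}{\frac{190}{7} + 18} \left(-286\right) = - \frac{55}{\frac{316}{7}} \left(-286\right) = \left(-55\right) \frac{7}{316} \left(-286\right) = \left(- \frac{385}{316}\right) \left(-286\right) = \frac{55055}{158} \approx 348.45$)
$\frac{c}{742096} = \frac{55055}{158 \cdot 742096} = \frac{55055}{158} \cdot \frac{1}{742096} = \frac{55055}{117251168}$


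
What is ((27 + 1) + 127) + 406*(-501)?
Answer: -203251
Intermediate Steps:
((27 + 1) + 127) + 406*(-501) = (28 + 127) - 203406 = 155 - 203406 = -203251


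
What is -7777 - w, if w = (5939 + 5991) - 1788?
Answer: -17919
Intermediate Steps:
w = 10142 (w = 11930 - 1788 = 10142)
-7777 - w = -7777 - 1*10142 = -7777 - 10142 = -17919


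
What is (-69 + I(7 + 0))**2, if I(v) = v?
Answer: 3844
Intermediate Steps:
(-69 + I(7 + 0))**2 = (-69 + (7 + 0))**2 = (-69 + 7)**2 = (-62)**2 = 3844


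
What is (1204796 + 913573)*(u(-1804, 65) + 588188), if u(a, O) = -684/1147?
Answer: 1429159662537288/1147 ≈ 1.2460e+12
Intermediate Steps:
u(a, O) = -684/1147 (u(a, O) = -684*1/1147 = -684/1147)
(1204796 + 913573)*(u(-1804, 65) + 588188) = (1204796 + 913573)*(-684/1147 + 588188) = 2118369*(674650952/1147) = 1429159662537288/1147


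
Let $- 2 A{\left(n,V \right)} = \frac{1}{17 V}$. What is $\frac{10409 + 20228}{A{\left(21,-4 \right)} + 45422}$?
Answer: $\frac{4166632}{6177393} \approx 0.6745$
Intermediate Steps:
$A{\left(n,V \right)} = - \frac{1}{34 V}$ ($A{\left(n,V \right)} = - \frac{1}{2 \cdot 17 V} = - \frac{\frac{1}{17} \frac{1}{V}}{2} = - \frac{1}{34 V}$)
$\frac{10409 + 20228}{A{\left(21,-4 \right)} + 45422} = \frac{10409 + 20228}{- \frac{1}{34 \left(-4\right)} + 45422} = \frac{30637}{\left(- \frac{1}{34}\right) \left(- \frac{1}{4}\right) + 45422} = \frac{30637}{\frac{1}{136} + 45422} = \frac{30637}{\frac{6177393}{136}} = 30637 \cdot \frac{136}{6177393} = \frac{4166632}{6177393}$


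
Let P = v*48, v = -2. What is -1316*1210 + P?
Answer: -1592456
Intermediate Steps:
P = -96 (P = -2*48 = -96)
-1316*1210 + P = -1316*1210 - 96 = -1592360 - 96 = -1592456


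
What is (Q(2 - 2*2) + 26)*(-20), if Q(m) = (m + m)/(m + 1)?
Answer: -600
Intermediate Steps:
Q(m) = 2*m/(1 + m) (Q(m) = (2*m)/(1 + m) = 2*m/(1 + m))
(Q(2 - 2*2) + 26)*(-20) = (2*(2 - 2*2)/(1 + (2 - 2*2)) + 26)*(-20) = (2*(2 - 4)/(1 + (2 - 4)) + 26)*(-20) = (2*(-2)/(1 - 2) + 26)*(-20) = (2*(-2)/(-1) + 26)*(-20) = (2*(-2)*(-1) + 26)*(-20) = (4 + 26)*(-20) = 30*(-20) = -600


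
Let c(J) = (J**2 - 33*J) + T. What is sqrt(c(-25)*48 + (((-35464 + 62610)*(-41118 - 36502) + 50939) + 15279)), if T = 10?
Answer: I*sqrt(2106936222) ≈ 45901.0*I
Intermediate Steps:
c(J) = 10 + J**2 - 33*J (c(J) = (J**2 - 33*J) + 10 = 10 + J**2 - 33*J)
sqrt(c(-25)*48 + (((-35464 + 62610)*(-41118 - 36502) + 50939) + 15279)) = sqrt((10 + (-25)**2 - 33*(-25))*48 + (((-35464 + 62610)*(-41118 - 36502) + 50939) + 15279)) = sqrt((10 + 625 + 825)*48 + ((27146*(-77620) + 50939) + 15279)) = sqrt(1460*48 + ((-2107072520 + 50939) + 15279)) = sqrt(70080 + (-2107021581 + 15279)) = sqrt(70080 - 2107006302) = sqrt(-2106936222) = I*sqrt(2106936222)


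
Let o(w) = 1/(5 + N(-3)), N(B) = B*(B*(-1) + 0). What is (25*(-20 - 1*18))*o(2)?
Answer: 475/2 ≈ 237.50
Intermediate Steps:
N(B) = -B² (N(B) = B*(-B + 0) = B*(-B) = -B²)
o(w) = -¼ (o(w) = 1/(5 - 1*(-3)²) = 1/(5 - 1*9) = 1/(5 - 9) = 1/(-4) = -¼)
(25*(-20 - 1*18))*o(2) = (25*(-20 - 1*18))*(-¼) = (25*(-20 - 18))*(-¼) = (25*(-38))*(-¼) = -950*(-¼) = 475/2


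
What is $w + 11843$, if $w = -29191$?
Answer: $-17348$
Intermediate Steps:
$w + 11843 = -29191 + 11843 = -17348$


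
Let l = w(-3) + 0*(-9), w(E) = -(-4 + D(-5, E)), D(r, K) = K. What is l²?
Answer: 49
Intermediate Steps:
w(E) = 4 - E (w(E) = -(-4 + E) = 4 - E)
l = 7 (l = (4 - 1*(-3)) + 0*(-9) = (4 + 3) + 0 = 7 + 0 = 7)
l² = 7² = 49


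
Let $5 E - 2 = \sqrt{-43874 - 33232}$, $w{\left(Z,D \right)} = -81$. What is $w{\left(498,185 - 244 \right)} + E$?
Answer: $- \frac{403}{5} + \frac{i \sqrt{77106}}{5} \approx -80.6 + 55.536 i$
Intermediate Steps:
$E = \frac{2}{5} + \frac{i \sqrt{77106}}{5}$ ($E = \frac{2}{5} + \frac{\sqrt{-43874 - 33232}}{5} = \frac{2}{5} + \frac{\sqrt{-77106}}{5} = \frac{2}{5} + \frac{i \sqrt{77106}}{5} \approx 0.4 + 55.536 i$)
$w{\left(498,185 - 244 \right)} + E = -81 + \left(\frac{2}{5} + \frac{i \sqrt{77106}}{5}\right) = - \frac{403}{5} + \frac{i \sqrt{77106}}{5}$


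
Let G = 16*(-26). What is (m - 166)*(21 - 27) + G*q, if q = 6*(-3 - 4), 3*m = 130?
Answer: 18208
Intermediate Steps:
m = 130/3 (m = (⅓)*130 = 130/3 ≈ 43.333)
G = -416
q = -42 (q = 6*(-7) = -42)
(m - 166)*(21 - 27) + G*q = (130/3 - 166)*(21 - 27) - 416*(-42) = -368/3*(-6) + 17472 = 736 + 17472 = 18208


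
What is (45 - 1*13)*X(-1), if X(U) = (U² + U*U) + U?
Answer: 32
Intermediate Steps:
X(U) = U + 2*U² (X(U) = (U² + U²) + U = 2*U² + U = U + 2*U²)
(45 - 1*13)*X(-1) = (45 - 1*13)*(-(1 + 2*(-1))) = (45 - 13)*(-(1 - 2)) = 32*(-1*(-1)) = 32*1 = 32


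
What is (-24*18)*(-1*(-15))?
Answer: -6480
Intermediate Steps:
(-24*18)*(-1*(-15)) = -432*15 = -6480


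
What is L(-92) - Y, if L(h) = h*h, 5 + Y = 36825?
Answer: -28356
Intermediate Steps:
Y = 36820 (Y = -5 + 36825 = 36820)
L(h) = h²
L(-92) - Y = (-92)² - 1*36820 = 8464 - 36820 = -28356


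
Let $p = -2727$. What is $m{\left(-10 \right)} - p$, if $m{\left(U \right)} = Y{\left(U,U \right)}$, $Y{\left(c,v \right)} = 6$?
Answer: $2733$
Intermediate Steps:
$m{\left(U \right)} = 6$
$m{\left(-10 \right)} - p = 6 - -2727 = 6 + 2727 = 2733$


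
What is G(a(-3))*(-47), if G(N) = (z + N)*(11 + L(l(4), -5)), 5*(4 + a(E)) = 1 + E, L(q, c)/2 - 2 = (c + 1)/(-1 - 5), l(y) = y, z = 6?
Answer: -18424/15 ≈ -1228.3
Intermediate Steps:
L(q, c) = 11/3 - c/3 (L(q, c) = 4 + 2*((c + 1)/(-1 - 5)) = 4 + 2*((1 + c)/(-6)) = 4 + 2*((1 + c)*(-⅙)) = 4 + 2*(-⅙ - c/6) = 4 + (-⅓ - c/3) = 11/3 - c/3)
a(E) = -19/5 + E/5 (a(E) = -4 + (1 + E)/5 = -4 + (⅕ + E/5) = -19/5 + E/5)
G(N) = 98 + 49*N/3 (G(N) = (6 + N)*(11 + (11/3 - ⅓*(-5))) = (6 + N)*(11 + (11/3 + 5/3)) = (6 + N)*(11 + 16/3) = (6 + N)*(49/3) = 98 + 49*N/3)
G(a(-3))*(-47) = (98 + 49*(-19/5 + (⅕)*(-3))/3)*(-47) = (98 + 49*(-19/5 - ⅗)/3)*(-47) = (98 + (49/3)*(-22/5))*(-47) = (98 - 1078/15)*(-47) = (392/15)*(-47) = -18424/15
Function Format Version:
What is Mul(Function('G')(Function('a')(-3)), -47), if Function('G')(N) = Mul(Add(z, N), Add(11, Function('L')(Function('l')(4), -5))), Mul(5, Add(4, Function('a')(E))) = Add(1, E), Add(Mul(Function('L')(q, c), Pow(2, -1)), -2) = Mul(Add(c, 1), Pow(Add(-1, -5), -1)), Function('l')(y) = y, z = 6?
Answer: Rational(-18424, 15) ≈ -1228.3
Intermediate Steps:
Function('L')(q, c) = Add(Rational(11, 3), Mul(Rational(-1, 3), c)) (Function('L')(q, c) = Add(4, Mul(2, Mul(Add(c, 1), Pow(Add(-1, -5), -1)))) = Add(4, Mul(2, Mul(Add(1, c), Pow(-6, -1)))) = Add(4, Mul(2, Mul(Add(1, c), Rational(-1, 6)))) = Add(4, Mul(2, Add(Rational(-1, 6), Mul(Rational(-1, 6), c)))) = Add(4, Add(Rational(-1, 3), Mul(Rational(-1, 3), c))) = Add(Rational(11, 3), Mul(Rational(-1, 3), c)))
Function('a')(E) = Add(Rational(-19, 5), Mul(Rational(1, 5), E)) (Function('a')(E) = Add(-4, Mul(Rational(1, 5), Add(1, E))) = Add(-4, Add(Rational(1, 5), Mul(Rational(1, 5), E))) = Add(Rational(-19, 5), Mul(Rational(1, 5), E)))
Function('G')(N) = Add(98, Mul(Rational(49, 3), N)) (Function('G')(N) = Mul(Add(6, N), Add(11, Add(Rational(11, 3), Mul(Rational(-1, 3), -5)))) = Mul(Add(6, N), Add(11, Add(Rational(11, 3), Rational(5, 3)))) = Mul(Add(6, N), Add(11, Rational(16, 3))) = Mul(Add(6, N), Rational(49, 3)) = Add(98, Mul(Rational(49, 3), N)))
Mul(Function('G')(Function('a')(-3)), -47) = Mul(Add(98, Mul(Rational(49, 3), Add(Rational(-19, 5), Mul(Rational(1, 5), -3)))), -47) = Mul(Add(98, Mul(Rational(49, 3), Add(Rational(-19, 5), Rational(-3, 5)))), -47) = Mul(Add(98, Mul(Rational(49, 3), Rational(-22, 5))), -47) = Mul(Add(98, Rational(-1078, 15)), -47) = Mul(Rational(392, 15), -47) = Rational(-18424, 15)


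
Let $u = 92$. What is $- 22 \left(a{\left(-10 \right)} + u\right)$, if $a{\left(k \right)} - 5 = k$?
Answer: $-1914$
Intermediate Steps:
$a{\left(k \right)} = 5 + k$
$- 22 \left(a{\left(-10 \right)} + u\right) = - 22 \left(\left(5 - 10\right) + 92\right) = - 22 \left(-5 + 92\right) = \left(-22\right) 87 = -1914$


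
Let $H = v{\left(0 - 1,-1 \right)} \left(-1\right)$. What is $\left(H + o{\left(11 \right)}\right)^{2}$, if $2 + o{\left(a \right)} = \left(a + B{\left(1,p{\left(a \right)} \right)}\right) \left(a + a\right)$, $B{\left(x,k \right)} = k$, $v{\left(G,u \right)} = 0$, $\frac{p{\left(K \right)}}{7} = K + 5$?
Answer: $7311616$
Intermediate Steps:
$p{\left(K \right)} = 35 + 7 K$ ($p{\left(K \right)} = 7 \left(K + 5\right) = 7 \left(5 + K\right) = 35 + 7 K$)
$H = 0$ ($H = 0 \left(-1\right) = 0$)
$o{\left(a \right)} = -2 + 2 a \left(35 + 8 a\right)$ ($o{\left(a \right)} = -2 + \left(a + \left(35 + 7 a\right)\right) \left(a + a\right) = -2 + \left(35 + 8 a\right) 2 a = -2 + 2 a \left(35 + 8 a\right)$)
$\left(H + o{\left(11 \right)}\right)^{2} = \left(0 + \left(-2 + 16 \cdot 11^{2} + 70 \cdot 11\right)\right)^{2} = \left(0 + \left(-2 + 16 \cdot 121 + 770\right)\right)^{2} = \left(0 + \left(-2 + 1936 + 770\right)\right)^{2} = \left(0 + 2704\right)^{2} = 2704^{2} = 7311616$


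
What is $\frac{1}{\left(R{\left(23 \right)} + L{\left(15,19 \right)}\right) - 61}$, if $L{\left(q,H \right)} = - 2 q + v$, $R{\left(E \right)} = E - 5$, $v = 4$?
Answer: $- \frac{1}{69} \approx -0.014493$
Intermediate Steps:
$R{\left(E \right)} = -5 + E$ ($R{\left(E \right)} = E - 5 = -5 + E$)
$L{\left(q,H \right)} = 4 - 2 q$ ($L{\left(q,H \right)} = - 2 q + 4 = 4 - 2 q$)
$\frac{1}{\left(R{\left(23 \right)} + L{\left(15,19 \right)}\right) - 61} = \frac{1}{\left(\left(-5 + 23\right) + \left(4 - 30\right)\right) - 61} = \frac{1}{\left(18 + \left(4 - 30\right)\right) - 61} = \frac{1}{\left(18 - 26\right) - 61} = \frac{1}{-8 - 61} = \frac{1}{-69} = - \frac{1}{69}$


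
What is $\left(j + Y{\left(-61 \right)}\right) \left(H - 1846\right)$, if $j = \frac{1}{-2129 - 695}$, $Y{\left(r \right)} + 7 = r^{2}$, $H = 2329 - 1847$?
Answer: $- \frac{3576522235}{706} \approx -5.0659 \cdot 10^{6}$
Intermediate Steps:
$H = 482$
$Y{\left(r \right)} = -7 + r^{2}$
$j = - \frac{1}{2824}$ ($j = \frac{1}{-2824} = - \frac{1}{2824} \approx -0.00035411$)
$\left(j + Y{\left(-61 \right)}\right) \left(H - 1846\right) = \left(- \frac{1}{2824} - \left(7 - \left(-61\right)^{2}\right)\right) \left(482 - 1846\right) = \left(- \frac{1}{2824} + \left(-7 + 3721\right)\right) \left(-1364\right) = \left(- \frac{1}{2824} + 3714\right) \left(-1364\right) = \frac{10488335}{2824} \left(-1364\right) = - \frac{3576522235}{706}$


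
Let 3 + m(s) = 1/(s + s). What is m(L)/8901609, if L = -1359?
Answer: -8155/24194573262 ≈ -3.3706e-7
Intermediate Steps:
m(s) = -3 + 1/(2*s) (m(s) = -3 + 1/(s + s) = -3 + 1/(2*s))
m(L)/8901609 = (-3 + (1/2)/(-1359))/8901609 = (-3 + (1/2)*(-1/1359))*(1/8901609) = (-3 - 1/2718)*(1/8901609) = -8155/2718*1/8901609 = -8155/24194573262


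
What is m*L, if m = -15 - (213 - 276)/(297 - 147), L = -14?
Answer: 5103/25 ≈ 204.12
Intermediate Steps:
m = -729/50 (m = -15 - (-63)/150 = -15 - 1*(-21/50) = -15 + 21/50 = -729/50 ≈ -14.580)
m*L = -729/50*(-14) = 5103/25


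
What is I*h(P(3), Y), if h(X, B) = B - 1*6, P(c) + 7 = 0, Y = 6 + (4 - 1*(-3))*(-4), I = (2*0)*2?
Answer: 0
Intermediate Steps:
I = 0 (I = 0*2 = 0)
Y = -22 (Y = 6 + (4 + 3)*(-4) = 6 + 7*(-4) = 6 - 28 = -22)
P(c) = -7 (P(c) = -7 + 0 = -7)
h(X, B) = -6 + B (h(X, B) = B - 6 = -6 + B)
I*h(P(3), Y) = 0*(-6 - 22) = 0*(-28) = 0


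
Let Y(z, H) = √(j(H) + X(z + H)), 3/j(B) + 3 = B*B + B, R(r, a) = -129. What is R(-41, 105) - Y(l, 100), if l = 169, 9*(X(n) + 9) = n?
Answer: -129 - √19166761511/30291 ≈ -133.57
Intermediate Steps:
X(n) = -9 + n/9
j(B) = 3/(-3 + B + B²) (j(B) = 3/(-3 + (B*B + B)) = 3/(-3 + (B² + B)) = 3/(-3 + (B + B²)) = 3/(-3 + B + B²))
Y(z, H) = √(-9 + 3/(-3 + H + H²) + H/9 + z/9) (Y(z, H) = √(3/(-3 + H + H²) + (-9 + (z + H)/9)) = √(3/(-3 + H + H²) + (-9 + (H + z)/9)) = √(3/(-3 + H + H²) + (-9 + (H/9 + z/9))) = √(3/(-3 + H + H²) + (-9 + H/9 + z/9)) = √(-9 + 3/(-3 + H + H²) + H/9 + z/9))
R(-41, 105) - Y(l, 100) = -129 - √((27 + (-81 + 100 + 169)*(-3 + 100 + 100²))/(-3 + 100 + 100²))/3 = -129 - √((27 + 188*(-3 + 100 + 10000))/(-3 + 100 + 10000))/3 = -129 - √((27 + 188*10097)/10097)/3 = -129 - √((27 + 1898236)/10097)/3 = -129 - √((1/10097)*1898263)/3 = -129 - √(1898263/10097)/3 = -129 - √19166761511/10097/3 = -129 - √19166761511/30291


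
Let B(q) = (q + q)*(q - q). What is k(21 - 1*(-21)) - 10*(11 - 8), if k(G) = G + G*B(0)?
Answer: 12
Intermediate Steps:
B(q) = 0 (B(q) = (2*q)*0 = 0)
k(G) = G (k(G) = G + G*0 = G + 0 = G)
k(21 - 1*(-21)) - 10*(11 - 8) = (21 - 1*(-21)) - 10*(11 - 8) = (21 + 21) - 10*3 = 42 - 1*30 = 42 - 30 = 12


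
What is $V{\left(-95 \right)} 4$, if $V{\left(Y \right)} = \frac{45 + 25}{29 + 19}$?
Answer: $\frac{35}{6} \approx 5.8333$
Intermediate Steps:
$V{\left(Y \right)} = \frac{35}{24}$ ($V{\left(Y \right)} = \frac{70}{48} = 70 \cdot \frac{1}{48} = \frac{35}{24}$)
$V{\left(-95 \right)} 4 = \frac{35}{24} \cdot 4 = \frac{35}{6}$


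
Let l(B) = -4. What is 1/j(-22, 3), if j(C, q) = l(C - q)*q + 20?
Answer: ⅛ ≈ 0.12500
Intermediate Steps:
j(C, q) = 20 - 4*q (j(C, q) = -4*q + 20 = 20 - 4*q)
1/j(-22, 3) = 1/(20 - 4*3) = 1/(20 - 12) = 1/8 = ⅛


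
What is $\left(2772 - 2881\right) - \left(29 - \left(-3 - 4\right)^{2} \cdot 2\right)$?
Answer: $-40$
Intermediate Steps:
$\left(2772 - 2881\right) - \left(29 - \left(-3 - 4\right)^{2} \cdot 2\right) = -109 - \left(29 - \left(-7\right)^{2} \cdot 2\right) = -109 + \left(49 \cdot 2 - 29\right) = -109 + \left(98 - 29\right) = -109 + 69 = -40$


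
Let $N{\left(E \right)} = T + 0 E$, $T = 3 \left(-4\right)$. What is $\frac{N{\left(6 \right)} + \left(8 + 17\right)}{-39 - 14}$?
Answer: $- \frac{13}{53} \approx -0.24528$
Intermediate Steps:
$T = -12$
$N{\left(E \right)} = -12$ ($N{\left(E \right)} = -12 + 0 E = -12 + 0 = -12$)
$\frac{N{\left(6 \right)} + \left(8 + 17\right)}{-39 - 14} = \frac{-12 + \left(8 + 17\right)}{-39 - 14} = \frac{-12 + 25}{-53} = 13 \left(- \frac{1}{53}\right) = - \frac{13}{53}$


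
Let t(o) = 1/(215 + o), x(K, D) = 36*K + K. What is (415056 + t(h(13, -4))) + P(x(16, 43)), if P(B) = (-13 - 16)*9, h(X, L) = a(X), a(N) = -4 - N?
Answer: 82129411/198 ≈ 4.1480e+5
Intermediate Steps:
h(X, L) = -4 - X
x(K, D) = 37*K
P(B) = -261 (P(B) = -29*9 = -261)
(415056 + t(h(13, -4))) + P(x(16, 43)) = (415056 + 1/(215 + (-4 - 1*13))) - 261 = (415056 + 1/(215 + (-4 - 13))) - 261 = (415056 + 1/(215 - 17)) - 261 = (415056 + 1/198) - 261 = 82181089/198 - 261 = 82129411/198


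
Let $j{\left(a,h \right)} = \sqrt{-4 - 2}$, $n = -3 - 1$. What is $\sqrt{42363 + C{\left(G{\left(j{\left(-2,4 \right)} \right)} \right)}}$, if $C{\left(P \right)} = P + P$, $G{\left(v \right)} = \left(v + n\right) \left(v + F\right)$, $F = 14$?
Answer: $\sqrt{42239 + 20 i \sqrt{6}} \approx 205.52 + 0.119 i$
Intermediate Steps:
$n = -4$ ($n = -3 - 1 = -4$)
$j{\left(a,h \right)} = i \sqrt{6}$ ($j{\left(a,h \right)} = \sqrt{-6} = i \sqrt{6}$)
$G{\left(v \right)} = \left(-4 + v\right) \left(14 + v\right)$ ($G{\left(v \right)} = \left(v - 4\right) \left(v + 14\right) = \left(-4 + v\right) \left(14 + v\right)$)
$C{\left(P \right)} = 2 P$
$\sqrt{42363 + C{\left(G{\left(j{\left(-2,4 \right)} \right)} \right)}} = \sqrt{42363 + 2 \left(-56 + \left(i \sqrt{6}\right)^{2} + 10 i \sqrt{6}\right)} = \sqrt{42363 + 2 \left(-56 - 6 + 10 i \sqrt{6}\right)} = \sqrt{42363 + 2 \left(-62 + 10 i \sqrt{6}\right)} = \sqrt{42363 - \left(124 - 20 i \sqrt{6}\right)} = \sqrt{42239 + 20 i \sqrt{6}}$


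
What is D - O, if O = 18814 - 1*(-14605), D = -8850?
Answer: -42269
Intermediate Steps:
O = 33419 (O = 18814 + 14605 = 33419)
D - O = -8850 - 1*33419 = -8850 - 33419 = -42269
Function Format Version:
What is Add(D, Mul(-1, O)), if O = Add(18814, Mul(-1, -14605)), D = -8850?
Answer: -42269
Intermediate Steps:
O = 33419 (O = Add(18814, 14605) = 33419)
Add(D, Mul(-1, O)) = Add(-8850, Mul(-1, 33419)) = Add(-8850, -33419) = -42269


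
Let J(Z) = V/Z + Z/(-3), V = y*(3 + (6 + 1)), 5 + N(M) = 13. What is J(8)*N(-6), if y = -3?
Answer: -154/3 ≈ -51.333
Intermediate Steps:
N(M) = 8 (N(M) = -5 + 13 = 8)
V = -30 (V = -3*(3 + (6 + 1)) = -3*(3 + 7) = -3*10 = -30)
J(Z) = -30/Z - Z/3 (J(Z) = -30/Z + Z/(-3) = -30/Z + Z*(-⅓) = -30/Z - Z/3)
J(8)*N(-6) = (-30/8 - ⅓*8)*8 = (-30*⅛ - 8/3)*8 = (-15/4 - 8/3)*8 = -77/12*8 = -154/3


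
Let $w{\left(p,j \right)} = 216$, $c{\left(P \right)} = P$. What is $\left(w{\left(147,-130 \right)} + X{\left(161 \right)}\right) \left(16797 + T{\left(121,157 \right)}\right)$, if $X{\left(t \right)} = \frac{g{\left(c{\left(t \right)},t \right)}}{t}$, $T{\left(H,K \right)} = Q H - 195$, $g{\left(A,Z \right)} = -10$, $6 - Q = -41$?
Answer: $\frac{774899374}{161} \approx 4.813 \cdot 10^{6}$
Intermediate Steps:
$Q = 47$ ($Q = 6 - -41 = 6 + 41 = 47$)
$T{\left(H,K \right)} = -195 + 47 H$ ($T{\left(H,K \right)} = 47 H - 195 = -195 + 47 H$)
$X{\left(t \right)} = - \frac{10}{t}$
$\left(w{\left(147,-130 \right)} + X{\left(161 \right)}\right) \left(16797 + T{\left(121,157 \right)}\right) = \left(216 - \frac{10}{161}\right) \left(16797 + \left(-195 + 47 \cdot 121\right)\right) = \left(216 - \frac{10}{161}\right) \left(16797 + \left(-195 + 5687\right)\right) = \left(216 - \frac{10}{161}\right) \left(16797 + 5492\right) = \frac{34766}{161} \cdot 22289 = \frac{774899374}{161}$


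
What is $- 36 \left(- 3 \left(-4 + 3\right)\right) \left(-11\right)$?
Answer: $1188$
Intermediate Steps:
$- 36 \left(- 3 \left(-4 + 3\right)\right) \left(-11\right) = - 36 \left(\left(-3\right) \left(-1\right)\right) \left(-11\right) = \left(-36\right) 3 \left(-11\right) = \left(-108\right) \left(-11\right) = 1188$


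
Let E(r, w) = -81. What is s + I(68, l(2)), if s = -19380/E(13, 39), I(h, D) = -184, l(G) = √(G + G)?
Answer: 1492/27 ≈ 55.259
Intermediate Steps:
l(G) = √2*√G (l(G) = √(2*G) = √2*√G)
s = 6460/27 (s = -19380/(-81) = -19380*(-1/81) = 6460/27 ≈ 239.26)
s + I(68, l(2)) = 6460/27 - 184 = 1492/27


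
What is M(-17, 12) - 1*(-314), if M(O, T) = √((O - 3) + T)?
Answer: 314 + 2*I*√2 ≈ 314.0 + 2.8284*I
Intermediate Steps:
M(O, T) = √(-3 + O + T) (M(O, T) = √((-3 + O) + T) = √(-3 + O + T))
M(-17, 12) - 1*(-314) = √(-3 - 17 + 12) - 1*(-314) = √(-8) + 314 = 2*I*√2 + 314 = 314 + 2*I*√2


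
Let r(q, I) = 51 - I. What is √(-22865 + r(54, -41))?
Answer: I*√22773 ≈ 150.91*I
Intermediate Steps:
√(-22865 + r(54, -41)) = √(-22865 + (51 - 1*(-41))) = √(-22865 + (51 + 41)) = √(-22865 + 92) = √(-22773) = I*√22773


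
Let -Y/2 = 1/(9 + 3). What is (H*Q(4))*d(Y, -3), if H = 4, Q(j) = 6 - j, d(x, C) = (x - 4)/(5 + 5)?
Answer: -10/3 ≈ -3.3333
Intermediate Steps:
Y = -⅙ (Y = -2/(9 + 3) = -2/12 = -2*1/12 = -⅙ ≈ -0.16667)
d(x, C) = -⅖ + x/10 (d(x, C) = (-4 + x)/10 = (-4 + x)*(⅒) = -⅖ + x/10)
(H*Q(4))*d(Y, -3) = (4*(6 - 1*4))*(-⅖ + (⅒)*(-⅙)) = (4*(6 - 4))*(-⅖ - 1/60) = (4*2)*(-5/12) = 8*(-5/12) = -10/3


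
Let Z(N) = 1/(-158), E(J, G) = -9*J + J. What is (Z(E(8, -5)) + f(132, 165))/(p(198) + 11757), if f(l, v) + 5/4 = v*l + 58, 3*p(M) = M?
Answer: 328591/177908 ≈ 1.8470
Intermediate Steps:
p(M) = M/3
E(J, G) = -8*J
f(l, v) = 227/4 + l*v (f(l, v) = -5/4 + (v*l + 58) = -5/4 + (l*v + 58) = -5/4 + (58 + l*v) = 227/4 + l*v)
Z(N) = -1/158
(Z(E(8, -5)) + f(132, 165))/(p(198) + 11757) = (-1/158 + (227/4 + 132*165))/((1/3)*198 + 11757) = (-1/158 + (227/4 + 21780))/(66 + 11757) = (-1/158 + 87347/4)/11823 = (6900411/316)*(1/11823) = 328591/177908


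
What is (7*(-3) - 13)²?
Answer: 1156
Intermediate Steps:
(7*(-3) - 13)² = (-21 - 13)² = (-34)² = 1156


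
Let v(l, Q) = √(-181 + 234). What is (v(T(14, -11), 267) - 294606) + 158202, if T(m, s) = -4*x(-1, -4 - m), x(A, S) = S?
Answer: -136404 + √53 ≈ -1.3640e+5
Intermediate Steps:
T(m, s) = 16 + 4*m (T(m, s) = -4*(-4 - m) = 16 + 4*m)
v(l, Q) = √53
(v(T(14, -11), 267) - 294606) + 158202 = (√53 - 294606) + 158202 = (-294606 + √53) + 158202 = -136404 + √53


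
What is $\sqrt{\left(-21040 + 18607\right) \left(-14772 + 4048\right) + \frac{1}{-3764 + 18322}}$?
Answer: $\frac{\sqrt{5529709854337646}}{14558} \approx 5108.0$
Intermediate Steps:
$\sqrt{\left(-21040 + 18607\right) \left(-14772 + 4048\right) + \frac{1}{-3764 + 18322}} = \sqrt{\left(-2433\right) \left(-10724\right) + \frac{1}{14558}} = \sqrt{26091492 + \frac{1}{14558}} = \sqrt{\frac{379839940537}{14558}} = \frac{\sqrt{5529709854337646}}{14558}$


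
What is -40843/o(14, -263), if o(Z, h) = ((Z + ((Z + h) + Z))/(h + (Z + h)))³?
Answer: -5481854664704/10793861 ≈ -5.0787e+5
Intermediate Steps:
o(Z, h) = (h + 3*Z)³/(Z + 2*h)³ (o(Z, h) = ((Z + (h + 2*Z))/(Z + 2*h))³ = ((h + 3*Z)/(Z + 2*h))³ = (h + 3*Z)³/(Z + 2*h)³)
-40843/o(14, -263) = -40843*(14 + 2*(-263))³/(-263 + 3*14)³ = -40843*(14 - 526)³/(-263 + 42)³ = -40843/((-221)³/(-512)³) = -40843/((-1/134217728*(-10793861))) = -40843/10793861/134217728 = -40843*134217728/10793861 = -5481854664704/10793861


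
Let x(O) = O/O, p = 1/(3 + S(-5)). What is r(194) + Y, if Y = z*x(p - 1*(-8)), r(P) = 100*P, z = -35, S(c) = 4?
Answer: 19365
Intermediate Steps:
p = ⅐ (p = 1/(3 + 4) = 1/7 = ⅐ ≈ 0.14286)
x(O) = 1
Y = -35 (Y = -35*1 = -35)
r(194) + Y = 100*194 - 35 = 19400 - 35 = 19365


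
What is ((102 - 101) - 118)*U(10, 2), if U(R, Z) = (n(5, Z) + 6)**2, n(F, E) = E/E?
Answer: -5733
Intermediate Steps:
n(F, E) = 1
U(R, Z) = 49 (U(R, Z) = (1 + 6)**2 = 7**2 = 49)
((102 - 101) - 118)*U(10, 2) = ((102 - 101) - 118)*49 = (1 - 118)*49 = -117*49 = -5733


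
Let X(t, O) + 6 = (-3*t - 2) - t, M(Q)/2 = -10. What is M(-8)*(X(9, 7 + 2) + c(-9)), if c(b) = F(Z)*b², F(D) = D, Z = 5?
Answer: -7220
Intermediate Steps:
M(Q) = -20 (M(Q) = 2*(-10) = -20)
X(t, O) = -8 - 4*t (X(t, O) = -6 + ((-3*t - 2) - t) = -6 + ((-2 - 3*t) - t) = -6 + (-2 - 4*t) = -8 - 4*t)
c(b) = 5*b²
M(-8)*(X(9, 7 + 2) + c(-9)) = -20*((-8 - 4*9) + 5*(-9)²) = -20*((-8 - 36) + 5*81) = -20*(-44 + 405) = -20*361 = -7220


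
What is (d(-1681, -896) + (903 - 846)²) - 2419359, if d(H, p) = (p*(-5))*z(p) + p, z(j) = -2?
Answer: -2425966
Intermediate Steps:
d(H, p) = 11*p (d(H, p) = (p*(-5))*(-2) + p = -5*p*(-2) + p = 10*p + p = 11*p)
(d(-1681, -896) + (903 - 846)²) - 2419359 = (11*(-896) + (903 - 846)²) - 2419359 = (-9856 + 57²) - 2419359 = (-9856 + 3249) - 2419359 = -6607 - 2419359 = -2425966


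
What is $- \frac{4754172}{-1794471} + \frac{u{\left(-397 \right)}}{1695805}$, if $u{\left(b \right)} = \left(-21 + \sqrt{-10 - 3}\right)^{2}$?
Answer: $\frac{2687638894016}{1014357631385} - \frac{42 i \sqrt{13}}{1695805} \approx 2.6496 - 8.9299 \cdot 10^{-5} i$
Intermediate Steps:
$u{\left(b \right)} = \left(-21 + i \sqrt{13}\right)^{2}$ ($u{\left(b \right)} = \left(-21 + \sqrt{-10 - 3}\right)^{2} = \left(-21 + \sqrt{-13}\right)^{2} = \left(-21 + i \sqrt{13}\right)^{2}$)
$- \frac{4754172}{-1794471} + \frac{u{\left(-397 \right)}}{1695805} = - \frac{4754172}{-1794471} + \frac{\left(21 - i \sqrt{13}\right)^{2}}{1695805} = \left(-4754172\right) \left(- \frac{1}{1794471}\right) + \left(21 - i \sqrt{13}\right)^{2} \cdot \frac{1}{1695805} = \frac{1584724}{598157} + \frac{\left(21 - i \sqrt{13}\right)^{2}}{1695805}$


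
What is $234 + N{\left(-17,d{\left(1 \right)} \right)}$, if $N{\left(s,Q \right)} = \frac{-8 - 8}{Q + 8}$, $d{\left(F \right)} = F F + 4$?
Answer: $\frac{3026}{13} \approx 232.77$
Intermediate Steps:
$d{\left(F \right)} = 4 + F^{2}$ ($d{\left(F \right)} = F^{2} + 4 = 4 + F^{2}$)
$N{\left(s,Q \right)} = - \frac{16}{8 + Q}$
$234 + N{\left(-17,d{\left(1 \right)} \right)} = 234 - \frac{16}{8 + \left(4 + 1^{2}\right)} = 234 - \frac{16}{8 + \left(4 + 1\right)} = 234 - \frac{16}{8 + 5} = 234 - \frac{16}{13} = \frac{3026}{13}$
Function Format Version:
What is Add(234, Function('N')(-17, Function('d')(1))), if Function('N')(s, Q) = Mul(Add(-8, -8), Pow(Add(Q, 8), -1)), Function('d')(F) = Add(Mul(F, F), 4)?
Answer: Rational(3026, 13) ≈ 232.77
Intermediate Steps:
Function('d')(F) = Add(4, Pow(F, 2)) (Function('d')(F) = Add(Pow(F, 2), 4) = Add(4, Pow(F, 2)))
Function('N')(s, Q) = Mul(-16, Pow(Add(8, Q), -1))
Add(234, Function('N')(-17, Function('d')(1))) = Add(234, Mul(-16, Pow(Add(8, Add(4, Pow(1, 2))), -1))) = Add(234, Mul(-16, Pow(Add(8, Add(4, 1)), -1))) = Add(234, Mul(-16, Pow(Add(8, 5), -1))) = Add(234, Mul(-16, Pow(13, -1))) = Add(234, Mul(-16, Rational(1, 13))) = Add(234, Rational(-16, 13)) = Rational(3026, 13)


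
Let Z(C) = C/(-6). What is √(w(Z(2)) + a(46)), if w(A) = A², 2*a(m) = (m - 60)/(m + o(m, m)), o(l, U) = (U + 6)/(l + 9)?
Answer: I*√2279906/7746 ≈ 0.19493*I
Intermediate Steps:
Z(C) = -C/6 (Z(C) = C*(-⅙) = -C/6)
o(l, U) = (6 + U)/(9 + l)
a(m) = (-60 + m)/(2*(m + (6 + m)/(9 + m))) (a(m) = ((m - 60)/(m + (6 + m)/(9 + m)))/2 = ((-60 + m)/(m + (6 + m)/(9 + m)))/2 = (-60 + m)/(2*(m + (6 + m)/(9 + m))))
√(w(Z(2)) + a(46)) = √((-⅙*2)² + (-60 + 46)*(9 + 46)/(2*(6 + 46 + 46*(9 + 46)))) = √((-⅓)² + (½)*(-14)*55/(6 + 46 + 46*55)) = √(⅑ + (½)*(-14)*55/(6 + 46 + 2530)) = √(⅑ + (½)*(-14)*55/2582) = √(⅑ + (½)*(1/2582)*(-14)*55) = √(⅑ - 385/2582) = √(-883/23238) = I*√2279906/7746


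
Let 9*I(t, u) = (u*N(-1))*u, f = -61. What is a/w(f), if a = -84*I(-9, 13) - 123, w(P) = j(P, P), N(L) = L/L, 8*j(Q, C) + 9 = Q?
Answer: 20404/105 ≈ 194.32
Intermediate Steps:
j(Q, C) = -9/8 + Q/8
N(L) = 1
I(t, u) = u²/9 (I(t, u) = ((u*1)*u)/9 = (u*u)/9 = u²/9)
w(P) = -9/8 + P/8
a = -5101/3 (a = -28*13²/3 - 123 = -28*169/3 - 123 = -84*169/9 - 123 = -4732/3 - 123 = -5101/3 ≈ -1700.3)
a/w(f) = -5101/(3*(-9/8 + (⅛)*(-61))) = -5101/(3*(-9/8 - 61/8)) = -5101/(3*(-35/4)) = -5101/3*(-4/35) = 20404/105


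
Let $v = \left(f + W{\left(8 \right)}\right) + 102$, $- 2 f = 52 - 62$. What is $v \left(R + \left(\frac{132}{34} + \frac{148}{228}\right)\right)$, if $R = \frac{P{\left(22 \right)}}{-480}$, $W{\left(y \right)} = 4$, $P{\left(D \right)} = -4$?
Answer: $\frac{6510631}{12920} \approx 503.92$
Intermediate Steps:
$f = 5$ ($f = - \frac{52 - 62}{2} = \left(- \frac{1}{2}\right) \left(-10\right) = 5$)
$v = 111$ ($v = \left(5 + 4\right) + 102 = 9 + 102 = 111$)
$R = \frac{1}{120}$ ($R = - \frac{4}{-480} = \left(-4\right) \left(- \frac{1}{480}\right) = \frac{1}{120} \approx 0.0083333$)
$v \left(R + \left(\frac{132}{34} + \frac{148}{228}\right)\right) = 111 \left(\frac{1}{120} + \left(\frac{132}{34} + \frac{148}{228}\right)\right) = 111 \left(\frac{1}{120} + \left(132 \cdot \frac{1}{34} + 148 \cdot \frac{1}{228}\right)\right) = 111 \left(\frac{1}{120} + \left(\frac{66}{17} + \frac{37}{57}\right)\right) = 111 \left(\frac{1}{120} + \frac{4391}{969}\right) = 111 \cdot \frac{175963}{38760} = \frac{6510631}{12920}$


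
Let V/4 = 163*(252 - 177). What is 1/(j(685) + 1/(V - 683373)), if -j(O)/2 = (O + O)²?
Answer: -634473/2381684747401 ≈ -2.6640e-7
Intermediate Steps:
j(O) = -8*O² (j(O) = -2*(O + O)² = -2*4*O² = -8*O²)
V = 48900 (V = 4*(163*(252 - 177)) = 4*(163*75) = 4*12225 = 48900)
1/(j(685) + 1/(V - 683373)) = 1/(-8*685² + 1/(48900 - 683373)) = 1/(-8*469225 + 1/(-634473)) = 1/(-3753800 - 1/634473) = 1/(-2381684747401/634473) = -634473/2381684747401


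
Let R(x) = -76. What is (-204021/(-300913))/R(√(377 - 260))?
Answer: -204021/22869388 ≈ -0.0089211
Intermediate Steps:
(-204021/(-300913))/R(√(377 - 260)) = -204021/(-300913)/(-76) = -204021*(-1/300913)*(-1/76) = (204021/300913)*(-1/76) = -204021/22869388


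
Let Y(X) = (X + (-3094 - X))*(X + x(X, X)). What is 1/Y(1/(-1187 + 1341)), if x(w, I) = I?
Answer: -11/442 ≈ -0.024887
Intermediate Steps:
Y(X) = -6188*X (Y(X) = (X + (-3094 - X))*(X + X) = -6188*X)
1/Y(1/(-1187 + 1341)) = 1/(-6188/(-1187 + 1341)) = 1/(-6188/154) = 1/(-6188*1/154) = 1/(-442/11) = -11/442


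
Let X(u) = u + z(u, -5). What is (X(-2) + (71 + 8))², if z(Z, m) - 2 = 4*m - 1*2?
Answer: 3249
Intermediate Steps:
z(Z, m) = 4*m (z(Z, m) = 2 + (4*m - 1*2) = 2 + (4*m - 2) = 2 + (-2 + 4*m) = 4*m)
X(u) = -20 + u (X(u) = u + 4*(-5) = u - 20 = -20 + u)
(X(-2) + (71 + 8))² = ((-20 - 2) + (71 + 8))² = (-22 + 79)² = 57² = 3249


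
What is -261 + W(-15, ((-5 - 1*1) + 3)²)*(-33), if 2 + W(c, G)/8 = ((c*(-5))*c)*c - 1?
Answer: -4454469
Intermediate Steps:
W(c, G) = -24 - 40*c³ (W(c, G) = -16 + 8*(((c*(-5))*c)*c - 1) = -16 + 8*(((-5*c)*c)*c - 1) = -16 + 8*((-5*c²)*c - 1) = -16 + 8*(-5*c³ - 1) = -16 + 8*(-1 - 5*c³) = -16 + (-8 - 40*c³) = -24 - 40*c³)
-261 + W(-15, ((-5 - 1*1) + 3)²)*(-33) = -261 + (-24 - 40*(-15)³)*(-33) = -261 + (-24 - 40*(-3375))*(-33) = -261 + (-24 + 135000)*(-33) = -261 + 134976*(-33) = -261 - 4454208 = -4454469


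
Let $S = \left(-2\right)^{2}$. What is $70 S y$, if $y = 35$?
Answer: $9800$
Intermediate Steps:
$S = 4$
$70 S y = 70 \cdot 4 \cdot 35 = 280 \cdot 35 = 9800$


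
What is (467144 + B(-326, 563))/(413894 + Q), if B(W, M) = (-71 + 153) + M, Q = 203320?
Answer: 467789/617214 ≈ 0.75790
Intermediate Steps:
B(W, M) = 82 + M
(467144 + B(-326, 563))/(413894 + Q) = (467144 + (82 + 563))/(413894 + 203320) = (467144 + 645)/617214 = 467789*(1/617214) = 467789/617214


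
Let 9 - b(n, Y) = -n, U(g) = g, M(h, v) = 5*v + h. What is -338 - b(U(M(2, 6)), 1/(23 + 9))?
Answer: -379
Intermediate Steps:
M(h, v) = h + 5*v
b(n, Y) = 9 + n (b(n, Y) = 9 - (-1)*n = 9 + n)
-338 - b(U(M(2, 6)), 1/(23 + 9)) = -338 - (9 + (2 + 5*6)) = -338 - (9 + (2 + 30)) = -338 - (9 + 32) = -338 - 1*41 = -338 - 41 = -379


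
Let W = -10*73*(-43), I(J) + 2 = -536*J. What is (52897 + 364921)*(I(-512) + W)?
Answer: 127777100760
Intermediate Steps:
I(J) = -2 - 536*J
W = 31390 (W = -730*(-43) = 31390)
(52897 + 364921)*(I(-512) + W) = (52897 + 364921)*((-2 - 536*(-512)) + 31390) = 417818*((-2 + 274432) + 31390) = 417818*(274430 + 31390) = 417818*305820 = 127777100760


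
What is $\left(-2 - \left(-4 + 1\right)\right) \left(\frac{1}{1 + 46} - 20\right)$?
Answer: $- \frac{939}{47} \approx -19.979$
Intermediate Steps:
$\left(-2 - \left(-4 + 1\right)\right) \left(\frac{1}{1 + 46} - 20\right) = \left(-2 - -3\right) \left(\frac{1}{47} - 20\right) = \left(-2 + 3\right) \left(\frac{1}{47} - 20\right) = 1 \left(- \frac{939}{47}\right) = - \frac{939}{47}$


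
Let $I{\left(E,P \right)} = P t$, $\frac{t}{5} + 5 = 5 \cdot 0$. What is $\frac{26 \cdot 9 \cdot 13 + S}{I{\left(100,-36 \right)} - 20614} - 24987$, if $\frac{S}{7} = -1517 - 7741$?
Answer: $- \frac{246265977}{9857} \approx -24984.0$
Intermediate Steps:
$t = -25$ ($t = -25 + 5 \cdot 5 \cdot 0 = -25 + 5 \cdot 0 = -25 + 0 = -25$)
$I{\left(E,P \right)} = - 25 P$ ($I{\left(E,P \right)} = P \left(-25\right) = - 25 P$)
$S = -64806$ ($S = 7 \left(-1517 - 7741\right) = 7 \left(-9258\right) = -64806$)
$\frac{26 \cdot 9 \cdot 13 + S}{I{\left(100,-36 \right)} - 20614} - 24987 = \frac{26 \cdot 9 \cdot 13 - 64806}{\left(-25\right) \left(-36\right) - 20614} - 24987 = \frac{234 \cdot 13 - 64806}{900 - 20614} - 24987 = \frac{3042 - 64806}{-19714} - 24987 = \left(-61764\right) \left(- \frac{1}{19714}\right) - 24987 = \frac{30882}{9857} - 24987 = - \frac{246265977}{9857}$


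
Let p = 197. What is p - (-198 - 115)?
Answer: 510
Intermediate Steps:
p - (-198 - 115) = 197 - (-198 - 115) = 197 - 1*(-313) = 197 + 313 = 510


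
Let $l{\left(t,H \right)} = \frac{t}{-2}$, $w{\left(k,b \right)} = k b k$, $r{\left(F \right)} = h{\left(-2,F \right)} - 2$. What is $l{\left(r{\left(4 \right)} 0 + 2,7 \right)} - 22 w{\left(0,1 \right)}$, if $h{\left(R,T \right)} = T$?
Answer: $-1$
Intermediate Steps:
$r{\left(F \right)} = -2 + F$ ($r{\left(F \right)} = F - 2 = -2 + F$)
$w{\left(k,b \right)} = b k^{2}$ ($w{\left(k,b \right)} = b k k = b k^{2}$)
$l{\left(t,H \right)} = - \frac{t}{2}$ ($l{\left(t,H \right)} = t \left(- \frac{1}{2}\right) = - \frac{t}{2}$)
$l{\left(r{\left(4 \right)} 0 + 2,7 \right)} - 22 w{\left(0,1 \right)} = - \frac{\left(-2 + 4\right) 0 + 2}{2} - 22 \cdot 1 \cdot 0^{2} = - \frac{2 \cdot 0 + 2}{2} - 22 \cdot 1 \cdot 0 = - \frac{0 + 2}{2} - 0 = \left(- \frac{1}{2}\right) 2 + 0 = -1 + 0 = -1$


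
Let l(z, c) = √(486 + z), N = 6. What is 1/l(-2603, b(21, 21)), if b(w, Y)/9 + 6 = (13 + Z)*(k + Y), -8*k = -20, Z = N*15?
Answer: -I*√2117/2117 ≈ -0.021734*I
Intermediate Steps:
Z = 90 (Z = 6*15 = 90)
k = 5/2 (k = -⅛*(-20) = 5/2 ≈ 2.5000)
b(w, Y) = 4527/2 + 927*Y (b(w, Y) = -54 + 9*((13 + 90)*(5/2 + Y)) = -54 + 9*(103*(5/2 + Y)) = -54 + 9*(515/2 + 103*Y) = -54 + (4635/2 + 927*Y) = 4527/2 + 927*Y)
1/l(-2603, b(21, 21)) = 1/(√(486 - 2603)) = 1/(√(-2117)) = 1/(I*√2117) = -I*√2117/2117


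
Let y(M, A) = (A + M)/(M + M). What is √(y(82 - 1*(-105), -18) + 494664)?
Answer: √69191684870/374 ≈ 703.32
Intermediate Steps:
y(M, A) = (A + M)/(2*M) (y(M, A) = (A + M)/((2*M)) = (A + M)*(1/(2*M)) = (A + M)/(2*M))
√(y(82 - 1*(-105), -18) + 494664) = √((-18 + (82 - 1*(-105)))/(2*(82 - 1*(-105))) + 494664) = √((-18 + (82 + 105))/(2*(82 + 105)) + 494664) = √((½)*(-18 + 187)/187 + 494664) = √((½)*(1/187)*169 + 494664) = √(169/374 + 494664) = √(185004505/374) = √69191684870/374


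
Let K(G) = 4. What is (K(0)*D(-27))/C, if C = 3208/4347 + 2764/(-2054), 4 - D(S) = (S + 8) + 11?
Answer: -107144856/1356469 ≈ -78.988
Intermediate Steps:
D(S) = -15 - S (D(S) = 4 - ((S + 8) + 11) = 4 - ((8 + S) + 11) = 4 - (19 + S) = 4 + (-19 - S) = -15 - S)
C = -2712938/4464369 (C = 3208*(1/4347) + 2764*(-1/2054) = 3208/4347 - 1382/1027 = -2712938/4464369 ≈ -0.60769)
(K(0)*D(-27))/C = (4*(-15 - 1*(-27)))/(-2712938/4464369) = (4*(-15 + 27))*(-4464369/2712938) = (4*12)*(-4464369/2712938) = 48*(-4464369/2712938) = -107144856/1356469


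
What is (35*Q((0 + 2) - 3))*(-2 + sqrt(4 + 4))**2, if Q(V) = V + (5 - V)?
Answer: 2100 - 1400*sqrt(2) ≈ 120.10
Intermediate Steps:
Q(V) = 5
(35*Q((0 + 2) - 3))*(-2 + sqrt(4 + 4))**2 = (35*5)*(-2 + sqrt(4 + 4))**2 = 175*(-2 + sqrt(8))**2 = 175*(-2 + 2*sqrt(2))**2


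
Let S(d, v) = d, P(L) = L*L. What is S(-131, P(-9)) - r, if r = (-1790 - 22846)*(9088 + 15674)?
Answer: 610036501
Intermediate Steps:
P(L) = L²
r = -610036632 (r = -24636*24762 = -610036632)
S(-131, P(-9)) - r = -131 - 1*(-610036632) = -131 + 610036632 = 610036501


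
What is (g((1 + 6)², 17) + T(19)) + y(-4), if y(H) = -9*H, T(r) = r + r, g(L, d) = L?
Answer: 123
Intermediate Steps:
T(r) = 2*r
(g((1 + 6)², 17) + T(19)) + y(-4) = ((1 + 6)² + 2*19) - 9*(-4) = (7² + 38) + 36 = (49 + 38) + 36 = 87 + 36 = 123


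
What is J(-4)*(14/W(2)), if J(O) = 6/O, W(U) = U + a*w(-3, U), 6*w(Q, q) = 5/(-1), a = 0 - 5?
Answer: -126/37 ≈ -3.4054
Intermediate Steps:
a = -5
w(Q, q) = -5/6 (w(Q, q) = (5/(-1))/6 = (5*(-1))/6 = (1/6)*(-5) = -5/6)
W(U) = 25/6 + U (W(U) = U - 5*(-5/6) = U + 25/6 = 25/6 + U)
J(-4)*(14/W(2)) = (6/(-4))*(14/(25/6 + 2)) = (6*(-1/4))*(14/(37/6)) = -21*6/37 = -3/2*84/37 = -126/37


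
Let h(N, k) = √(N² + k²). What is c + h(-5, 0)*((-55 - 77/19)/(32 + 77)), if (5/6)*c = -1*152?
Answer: -1916802/10355 ≈ -185.11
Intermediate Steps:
c = -912/5 (c = 6*(-1*152)/5 = (6/5)*(-152) = -912/5 ≈ -182.40)
c + h(-5, 0)*((-55 - 77/19)/(32 + 77)) = -912/5 + √((-5)² + 0²)*((-55 - 77/19)/(32 + 77)) = -912/5 + √(25 + 0)*((-55 - 77*1/19)/109) = -912/5 + √25*((-55 - 77/19)*(1/109)) = -912/5 + 5*(-1122/19*1/109) = -912/5 + 5*(-1122/2071) = -912/5 - 5610/2071 = -1916802/10355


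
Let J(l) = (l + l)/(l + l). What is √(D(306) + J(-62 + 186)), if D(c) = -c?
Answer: I*√305 ≈ 17.464*I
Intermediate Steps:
J(l) = 1 (J(l) = (2*l)/((2*l)) = (2*l)*(1/(2*l)) = 1)
√(D(306) + J(-62 + 186)) = √(-1*306 + 1) = √(-306 + 1) = √(-305) = I*√305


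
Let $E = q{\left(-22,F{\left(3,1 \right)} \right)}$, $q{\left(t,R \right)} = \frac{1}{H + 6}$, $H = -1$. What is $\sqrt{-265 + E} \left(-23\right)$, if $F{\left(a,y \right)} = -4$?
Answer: $- \frac{46 i \sqrt{1655}}{5} \approx - 374.27 i$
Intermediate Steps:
$q{\left(t,R \right)} = \frac{1}{5}$ ($q{\left(t,R \right)} = \frac{1}{-1 + 6} = \frac{1}{5}$)
$E = \frac{1}{5} \approx 0.2$
$\sqrt{-265 + E} \left(-23\right) = \sqrt{-265 + \frac{1}{5}} \left(-23\right) = \sqrt{- \frac{1324}{5}} \left(-23\right) = \frac{2 i \sqrt{1655}}{5} \left(-23\right) = - \frac{46 i \sqrt{1655}}{5}$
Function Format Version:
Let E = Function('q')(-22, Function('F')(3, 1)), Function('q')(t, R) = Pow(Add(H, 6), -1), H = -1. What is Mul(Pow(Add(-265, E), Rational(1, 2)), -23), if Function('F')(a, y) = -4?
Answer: Mul(Rational(-46, 5), I, Pow(1655, Rational(1, 2))) ≈ Mul(-374.27, I)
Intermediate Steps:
Function('q')(t, R) = Rational(1, 5) (Function('q')(t, R) = Pow(Add(-1, 6), -1) = Pow(5, -1) = Rational(1, 5))
E = Rational(1, 5) ≈ 0.20000
Mul(Pow(Add(-265, E), Rational(1, 2)), -23) = Mul(Pow(Add(-265, Rational(1, 5)), Rational(1, 2)), -23) = Mul(Pow(Rational(-1324, 5), Rational(1, 2)), -23) = Mul(Mul(Rational(2, 5), I, Pow(1655, Rational(1, 2))), -23) = Mul(Rational(-46, 5), I, Pow(1655, Rational(1, 2)))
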